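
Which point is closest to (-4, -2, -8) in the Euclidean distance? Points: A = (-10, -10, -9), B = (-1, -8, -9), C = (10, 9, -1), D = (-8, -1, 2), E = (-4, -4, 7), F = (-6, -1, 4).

Distances: d(A) ≈ 10.0499, d(B) ≈ 6.7823, d(C) ≈ 19.1311, d(D) ≈ 10.8167, d(E) ≈ 15.1327, d(F) ≈ 12.2066. Nearest: B = (-1, -8, -9) with distance 6.7823.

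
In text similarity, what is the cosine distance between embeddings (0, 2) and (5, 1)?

With u = (0, 2), v = (5, 1):
u·v = 0·5 + 2·1 = 0 + 2 = 2.
|u| = √(0² + 2²) = √4, |v| = √(5² + 1²) = √26, so |u||v| = √(4·26) = √104.
cos θ = (u·v)/(|u||v|) = 2/√104 ≈ 0.1961
Cosine distance = 1 - cos θ ≈ 1 - 0.1961 = 0.8039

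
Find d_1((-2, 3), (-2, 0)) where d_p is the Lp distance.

Σ|x_i - y_i| = |-2 - (-2)| + |3 - 0| = 0 + 3 = 3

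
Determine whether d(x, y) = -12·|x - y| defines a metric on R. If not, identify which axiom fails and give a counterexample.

No. With c = -12 < 0, d fails non-negativity: d(3, 5) = -12·|3 - 5| = -12·2 = -24 < 0.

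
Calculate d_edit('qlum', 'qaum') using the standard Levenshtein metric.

Let D[i][j] be the edit distance between the first i characters of 'qlum' and the first j characters of 'qaum', with D[i][0] = i, D[0][j] = j, and D[i][j] = D[i-1][j-1] if the characters match, else 1 + min(D[i-1][j], D[i][j-1], D[i-1][j-1]). Filling the table (rows: prefixes of 'qlum', columns: prefixes of 'qaum'):
     ε  q  a  u  m
  ε  0  1  2  3  4
  q  1  0  1  2  3
  l  2  1  1  2  3
  u  3  2  2  1  2
  m  4  3  3  2  1
The bottom-right entry gives D[4][4] = 1, so no sequence of fewer than 1 edit works. Backtracking through the table gives one optimal edit sequence (1 edit):
  qlum → qaum (sub l→a @2)
Edit distance = 1.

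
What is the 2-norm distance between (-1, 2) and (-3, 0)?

(Σ|x_i - y_i|^2)^(1/2) = (|-1 - (-3)|^2 + |2 - 0|^2)^(1/2)
= (2^2 + 2^2)^(1/2) = (4 + 4)^(1/2) = (8)^(1/2) ≈ 2.8284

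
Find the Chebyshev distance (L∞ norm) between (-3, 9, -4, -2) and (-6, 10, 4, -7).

max(|x_i - y_i|) = max(|-3 - (-6)|, |9 - 10|, |-4 - 4|, |-2 - (-7)|) = max(3, 1, 8, 5) = 8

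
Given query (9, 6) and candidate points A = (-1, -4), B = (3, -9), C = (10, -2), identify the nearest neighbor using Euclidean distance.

Distances: d(A) ≈ 14.1421, d(B) ≈ 16.1555, d(C) ≈ 8.0623. Nearest: C = (10, -2) with distance 8.0623.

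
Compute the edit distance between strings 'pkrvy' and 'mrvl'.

Let D[i][j] be the edit distance between the first i characters of 'pkrvy' and the first j characters of 'mrvl', with D[i][0] = i, D[0][j] = j, and D[i][j] = D[i-1][j-1] if the characters match, else 1 + min(D[i-1][j], D[i][j-1], D[i-1][j-1]). Filling the table (rows: prefixes of 'pkrvy', columns: prefixes of 'mrvl'):
     ε  m  r  v  l
  ε  0  1  2  3  4
  p  1  1  2  3  4
  k  2  2  2  3  4
  r  3  3  2  3  4
  v  4  4  3  2  3
  y  5  5  4  3  3
The bottom-right entry gives D[5][4] = 3, so no sequence of fewer than 3 edits works. Backtracking through the table gives one optimal edit sequence (3 edits):
  pkrvy → krvy (del p @1)
  krvy → mrvy (sub k→m @1)
  mrvy → mrvl (sub y→l @4)
Edit distance = 3.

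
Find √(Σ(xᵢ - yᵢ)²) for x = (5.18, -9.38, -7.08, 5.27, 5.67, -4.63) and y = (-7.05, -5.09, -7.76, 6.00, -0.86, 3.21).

√(Σ(x_i - y_i)²) = √((5.18 - (-7.05))² + (-9.38 - (-5.09))² + (-7.08 - (-7.76))² + (5.27 - 6)² + (5.67 - (-0.86))² + (-4.63 - 3.21)²)
= √(12.23² + (-4.29)² + 0.68² + (-0.73)² + 6.53² + (-7.84)²) = √(149.5729 + 18.4041 + 0.4624 + 0.5329 + 42.6409 + 61.4656) = √273.0788 ≈ 16.5251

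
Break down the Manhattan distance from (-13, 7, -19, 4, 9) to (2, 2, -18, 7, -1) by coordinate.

Σ|x_i - y_i| = |-13 - 2| + |7 - 2| + |-19 - (-18)| + |4 - 7| + |9 - (-1)| = 15 + 5 + 1 + 3 + 10 = 34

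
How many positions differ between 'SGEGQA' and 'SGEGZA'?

Differing positions: 5. Hamming distance = 1.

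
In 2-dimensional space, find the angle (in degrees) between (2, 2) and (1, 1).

With u = (2, 2), v = (1, 1):
u·v = 2·1 + 2·1 = 2 + 2 = 4.
|u| = √(2² + 2²) = √8, |v| = √(1² + 1²) = √2, so |u||v| = √(8·2) = √16 = 4.
cos θ = (u·v)/(|u||v|) = 4/4 = 1 (the vectors are parallel, pointing the same way)
θ = arccos(1) = 0°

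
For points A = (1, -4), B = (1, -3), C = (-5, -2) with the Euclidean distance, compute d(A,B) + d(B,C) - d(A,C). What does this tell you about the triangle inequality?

d(A,B) = √(0² + 1²) = √1 = 1, d(B,C) = √(6² + 1²) = √37 ≈ 6.0828, d(A,C) = √(6² + 2²) = √40 ≈ 6.3246.
d(A,B) + d(B,C) - d(A,C) = 1 + 6.0828 - 6.3246 = 7.0828 - 6.3246 = 0.7582 (to 4 decimal places). This is ≥ 0, so the triangle inequality holds for these points.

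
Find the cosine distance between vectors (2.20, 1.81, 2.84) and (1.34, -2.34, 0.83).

With u = (2.20, 1.81, 2.84), v = (1.34, -2.34, 0.83):
u·v = 2.2·1.34 + 1.81·(-2.34) + 2.84·0.83 = 2.948 + (-4.2354) + 2.3572 = 1.0698.
|u| = √(2.2² + 1.81² + 2.84²) = √(4.84 + 3.2761 + 8.0656) = √16.1817, |v| = √(1.34² + (-2.34)² + 0.83²) = √(1.7956 + 5.4756 + 0.6889) = √7.9601.
cos θ = (u·v)/(|u||v|) = 1.0698/(√16.1817·√7.9601) ≈ 0.0943
Cosine distance = 1 - cos θ ≈ 1 - 0.0943 = 0.9057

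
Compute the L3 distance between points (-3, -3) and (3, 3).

(Σ|x_i - y_i|^3)^(1/3) = (|-3 - 3|^3 + |-3 - 3|^3)^(1/3)
= (6^3 + 6^3)^(1/3) = (216 + 216)^(1/3) = (432)^(1/3) ≈ 7.5595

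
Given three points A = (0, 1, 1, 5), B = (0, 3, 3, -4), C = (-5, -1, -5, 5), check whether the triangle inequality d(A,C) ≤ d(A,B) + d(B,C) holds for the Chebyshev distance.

d(A,B) = max(0, 2, 2, 9) = 9, d(B,C) = max(5, 4, 8, 9) = 9, d(A,C) = max(5, 2, 6, 0) = 6.
d(A,C) = 6 ≤ 9 + 9 = 18. Triangle inequality is satisfied.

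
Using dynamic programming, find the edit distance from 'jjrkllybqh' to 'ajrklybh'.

Let D[i][j] be the edit distance between the first i characters of 'jjrkllybqh' and the first j characters of 'ajrklybh', with D[i][0] = i, D[0][j] = j, and D[i][j] = D[i-1][j-1] if the characters match, else 1 + min(D[i-1][j], D[i][j-1], D[i-1][j-1]). Filling the table (rows: prefixes of 'jjrkllybqh', columns: prefixes of 'ajrklybh'):
     ε  a  j  r  k  l  y  b  h
  ε  0  1  2  3  4  5  6  7  8
  j  1  1  1  2  3  4  5  6  7
  j  2  2  1  2  3  4  5  6  7
  r  3  3  2  1  2  3  4  5  6
  k  4  4  3  2  1  2  3  4  5
  l  5  5  4  3  2  1  2  3  4
  l  6  6  5  4  3  2  2  3  4
  y  7  7  6  5  4  3  2  3  4
  b  8  8  7  6  5  4  3  2  3
  q  9  9  8  7  6  5  4  3  3
  h 10 10  9  8  7  6  5  4  3
The bottom-right entry gives D[10][8] = 3, so no sequence of fewer than 3 edits works. Backtracking through the table gives one optimal edit sequence (3 edits):
  jjrkllybqh → ajrkllybqh (sub j→a @1)
  ajrkllybqh → ajrklybqh (del l @5)
  ajrklybqh → ajrklybh (del q @8)
Edit distance = 3.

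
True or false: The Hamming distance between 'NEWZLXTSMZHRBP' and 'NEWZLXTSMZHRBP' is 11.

Differing positions: none. Hamming distance = 0, so the claim that d_H = 11 is false.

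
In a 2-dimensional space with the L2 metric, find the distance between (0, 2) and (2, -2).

(Σ|x_i - y_i|^2)^(1/2) = (|0 - 2|^2 + |2 - (-2)|^2)^(1/2)
= (2^2 + 4^2)^(1/2) = (4 + 16)^(1/2) = (20)^(1/2) ≈ 4.4721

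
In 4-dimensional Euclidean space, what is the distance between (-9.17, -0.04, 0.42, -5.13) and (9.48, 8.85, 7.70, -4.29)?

√(Σ(x_i - y_i)²) = √((-9.17 - 9.48)² + (-0.04 - 8.85)² + (0.42 - 7.7)² + (-5.13 - (-4.29))²)
= √((-18.65)² + (-8.89)² + (-7.28)² + (-0.84)²) = √(347.8225 + 79.0321 + 52.9984 + 0.7056) = √480.5586 ≈ 21.9216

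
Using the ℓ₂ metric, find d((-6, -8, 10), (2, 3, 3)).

√(Σ(x_i - y_i)²) = √((-6 - 2)² + (-8 - 3)² + (10 - 3)²)
= √((-8)² + (-11)² + 7²) = √(64 + 121 + 49) = √234 ≈ 15.2971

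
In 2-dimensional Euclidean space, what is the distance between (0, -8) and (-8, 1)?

√(Σ(x_i - y_i)²) = √((0 - (-8))² + (-8 - 1)²)
= √(8² + (-9)²) = √(64 + 81) = √145 ≈ 12.0416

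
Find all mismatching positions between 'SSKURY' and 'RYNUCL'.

Differing positions: 1, 2, 3, 5, 6. Hamming distance = 5.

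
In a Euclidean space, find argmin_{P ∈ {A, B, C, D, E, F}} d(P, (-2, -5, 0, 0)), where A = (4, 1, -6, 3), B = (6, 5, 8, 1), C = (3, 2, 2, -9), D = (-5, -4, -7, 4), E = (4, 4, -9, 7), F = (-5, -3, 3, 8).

Distances: d(A) ≈ 10.8167, d(B) ≈ 15.1327, d(C) ≈ 12.6095, d(D) ≈ 8.6603, d(E) ≈ 15.7162, d(F) ≈ 9.2736. Nearest: D = (-5, -4, -7, 4) with distance 8.6603.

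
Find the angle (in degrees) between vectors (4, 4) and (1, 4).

With u = (4, 4), v = (1, 4):
u·v = 4·1 + 4·4 = 4 + 16 = 20.
|u| = √(4² + 4²) = √32, |v| = √(1² + 4²) = √17, so |u||v| = √(32·17) = √544.
cos θ = (u·v)/(|u||v|) = 20/√544 ≈ 0.857493
θ = arccos(0.857493) ≈ 30.96°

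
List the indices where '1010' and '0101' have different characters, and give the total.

Differing positions: 1, 2, 3, 4. Hamming distance = 4.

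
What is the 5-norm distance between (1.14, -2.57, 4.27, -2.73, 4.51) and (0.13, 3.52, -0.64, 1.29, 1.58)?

(Σ|x_i - y_i|^5)^(1/5) = (|1.14 - 0.13|^5 + |-2.57 - 3.52|^5 + |4.27 - (-0.64)|^5 + |-2.73 - 1.29|^5 + |4.51 - 1.58|^5)^(1/5)
= (1.01^5 + 6.09^5 + 4.91^5 + 4.02^5 + 2.93^5)^(1/5) ≈ (1.051 + 8376.9604 + 2853.6944 + 1049.8573 + 215.9425)^(1/5) = (12497.5056)^(1/5) ≈ 6.5973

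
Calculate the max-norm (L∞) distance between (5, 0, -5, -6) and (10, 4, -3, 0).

max(|x_i - y_i|) = max(|5 - 10|, |0 - 4|, |-5 - (-3)|, |-6 - 0|) = max(5, 4, 2, 6) = 6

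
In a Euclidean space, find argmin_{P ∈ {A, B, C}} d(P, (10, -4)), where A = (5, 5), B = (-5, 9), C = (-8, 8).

Distances: d(A) ≈ 10.2956, d(B) ≈ 19.8494, d(C) ≈ 21.6333. Nearest: A = (5, 5) with distance 10.2956.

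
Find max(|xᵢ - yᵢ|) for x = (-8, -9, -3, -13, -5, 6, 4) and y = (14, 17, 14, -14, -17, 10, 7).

max(|x_i - y_i|) = max(|-8 - 14|, |-9 - 17|, |-3 - 14|, |-13 - (-14)|, |-5 - (-17)|, |6 - 10|, |4 - 7|) = max(22, 26, 17, 1, 12, 4, 3) = 26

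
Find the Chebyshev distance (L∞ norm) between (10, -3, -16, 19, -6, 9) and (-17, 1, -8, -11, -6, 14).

max(|x_i - y_i|) = max(|10 - (-17)|, |-3 - 1|, |-16 - (-8)|, |19 - (-11)|, |-6 - (-6)|, |9 - 14|) = max(27, 4, 8, 30, 0, 5) = 30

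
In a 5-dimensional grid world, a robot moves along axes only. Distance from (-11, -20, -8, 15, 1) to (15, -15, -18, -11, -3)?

Σ|x_i - y_i| = |-11 - 15| + |-20 - (-15)| + |-8 - (-18)| + |15 - (-11)| + |1 - (-3)| = 26 + 5 + 10 + 26 + 4 = 71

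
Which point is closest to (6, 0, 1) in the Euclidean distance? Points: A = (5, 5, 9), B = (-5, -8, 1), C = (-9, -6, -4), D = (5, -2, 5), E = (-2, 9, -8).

Distances: d(A) ≈ 9.4868, d(B) ≈ 13.6015, d(C) ≈ 16.9115, d(D) ≈ 4.5826, d(E) ≈ 15.0333. Nearest: D = (5, -2, 5) with distance 4.5826.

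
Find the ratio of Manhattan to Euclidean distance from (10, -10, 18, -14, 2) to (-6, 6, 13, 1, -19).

L1 = |10 - (-6)| + |-10 - 6| + |18 - 13| + |-14 - 1| + |2 - (-19)| = 16 + 16 + 5 + 15 + 21 = 73
L2 = √(16² + 16² + 5² + 15² + 21²) = √1203 ≈ 34.6843
L1 ≥ L2 always (equality iff movement is along one axis); L1 > L2 here.
Ratio L1/L2 = 73/√1203 ≈ 2.1047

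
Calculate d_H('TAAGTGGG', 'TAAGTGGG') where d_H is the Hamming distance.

Differing positions: none. Hamming distance = 0.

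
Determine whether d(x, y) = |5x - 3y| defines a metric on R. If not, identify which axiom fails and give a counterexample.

No. d fails symmetry: d(1, 8) = |5·1 - 3·8| = |-19| = 19, but d(8, 1) = |5·8 - 3·1| = |37| = 37. Since 19 ≠ 37, d(x,y) ≠ d(y,x) in general.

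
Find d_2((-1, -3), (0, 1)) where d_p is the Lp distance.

(Σ|x_i - y_i|^2)^(1/2) = (|-1 - 0|^2 + |-3 - 1|^2)^(1/2)
= (1^2 + 4^2)^(1/2) = (1 + 16)^(1/2) = (17)^(1/2) ≈ 4.1231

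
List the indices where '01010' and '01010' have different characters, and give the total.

Differing positions: none. Hamming distance = 0.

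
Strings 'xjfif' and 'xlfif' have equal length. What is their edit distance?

Let D[i][j] be the edit distance between the first i characters of 'xjfif' and the first j characters of 'xlfif', with D[i][0] = i, D[0][j] = j, and D[i][j] = D[i-1][j-1] if the characters match, else 1 + min(D[i-1][j], D[i][j-1], D[i-1][j-1]). Filling the table (rows: prefixes of 'xjfif', columns: prefixes of 'xlfif'):
     ε  x  l  f  i  f
  ε  0  1  2  3  4  5
  x  1  0  1  2  3  4
  j  2  1  1  2  3  4
  f  3  2  2  1  2  3
  i  4  3  3  2  1  2
  f  5  4  4  3  2  1
The bottom-right entry gives D[5][5] = 1, so no sequence of fewer than 1 edit works. Backtracking through the table gives one optimal edit sequence (1 edit):
  xjfif → xlfif (sub j→l @2)
Edit distance = 1.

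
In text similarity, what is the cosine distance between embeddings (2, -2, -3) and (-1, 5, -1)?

With u = (2, -2, -3), v = (-1, 5, -1):
u·v = 2·(-1) + (-2)·5 + (-3)·(-1) = (-2) + (-10) + 3 = -9.
|u| = √(2² + (-2)² + (-3)²) = √17, |v| = √((-1)² + 5² + (-1)²) = √27, so |u||v| = √(17·27) = √459.
cos θ = (u·v)/(|u||v|) = -9/√459 ≈ -0.4201
Cosine distance = 1 - cos θ ≈ 1 - (-0.4201) = 1.4201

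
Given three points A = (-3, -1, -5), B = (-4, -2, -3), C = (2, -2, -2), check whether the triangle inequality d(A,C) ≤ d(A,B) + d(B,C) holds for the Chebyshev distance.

d(A,B) = max(1, 1, 2) = 2, d(B,C) = max(6, 0, 1) = 6, d(A,C) = max(5, 1, 3) = 5.
d(A,C) = 5 ≤ 2 + 6 = 8. Triangle inequality is satisfied.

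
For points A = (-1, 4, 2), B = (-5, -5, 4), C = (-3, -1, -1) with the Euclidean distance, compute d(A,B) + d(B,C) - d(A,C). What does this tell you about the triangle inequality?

d(A,B) = √(4² + 9² + 2²) = √101 ≈ 10.0499, d(B,C) = √(2² + 4² + 5²) = √45 ≈ 6.7082, d(A,C) = √(2² + 5² + 3²) = √38 ≈ 6.1644.
d(A,B) + d(B,C) - d(A,C) = 10.0499 + 6.7082 - 6.1644 = 16.7581 - 6.1644 = 10.5937 (to 4 decimal places). This is ≥ 0, so the triangle inequality holds for these points.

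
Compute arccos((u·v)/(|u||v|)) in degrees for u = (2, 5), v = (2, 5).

With u = (2, 5), v = (2, 5):
u·v = 2·2 + 5·5 = 4 + 25 = 29.
|u| = √(2² + 5²) = √29, |v| = √(2² + 5²) = √29, so |u||v| = √(29·29) = √841 = 29.
cos θ = (u·v)/(|u||v|) = 29/29 = 1 (the vectors are parallel, pointing the same way)
θ = arccos(1) = 0°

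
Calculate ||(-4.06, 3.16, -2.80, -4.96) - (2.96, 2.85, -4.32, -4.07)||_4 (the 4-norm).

(Σ|x_i - y_i|^4)^(1/4) = (|-4.06 - 2.96|^4 + |3.16 - 2.85|^4 + |-2.8 - (-4.32)|^4 + |-4.96 - (-4.07)|^4)^(1/4)
= (7.02^4 + 0.31^4 + 1.52^4 + 0.89^4)^(1/4) ≈ (2428.5578 + 0.0092 + 5.3379 + 0.6274)^(1/4) = (2434.5323)^(1/4) ≈ 7.0243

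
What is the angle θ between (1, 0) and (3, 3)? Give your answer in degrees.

With u = (1, 0), v = (3, 3):
u·v = 1·3 + 0·3 = 3 + 0 = 3.
|u| = √(1² + 0²) = √1, |v| = √(3² + 3²) = √18, so |u||v| = √(1·18) = √18.
cos θ = (u·v)/(|u||v|) = 3/√18 ≈ 0.707107
θ = arccos(0.707107) ≈ 45°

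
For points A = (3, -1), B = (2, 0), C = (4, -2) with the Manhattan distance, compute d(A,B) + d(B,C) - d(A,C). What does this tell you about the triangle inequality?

d(A,B) = 1 + 1 = 2, d(B,C) = 2 + 2 = 4, d(A,C) = 1 + 1 = 2.
d(A,B) + d(B,C) - d(A,C) = 2 + 4 - 2 = 6 - 2 = 4. This is ≥ 0, so the triangle inequality holds for these points.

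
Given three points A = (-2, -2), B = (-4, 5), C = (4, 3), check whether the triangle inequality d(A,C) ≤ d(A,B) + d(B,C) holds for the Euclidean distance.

d(A,B) = √(2² + 7²) = √53 ≈ 7.2801, d(B,C) = √(8² + 2²) = √68 ≈ 8.2462, d(A,C) = √(6² + 5²) = √61 ≈ 7.8102.
d(A,C) ≈ 7.8102 ≤ 7.2801 + 8.2462 = 15.5263. Triangle inequality is satisfied.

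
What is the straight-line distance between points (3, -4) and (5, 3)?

√(Σ(x_i - y_i)²) = √((3 - 5)² + (-4 - 3)²)
= √((-2)² + (-7)²) = √(4 + 49) = √53 ≈ 7.2801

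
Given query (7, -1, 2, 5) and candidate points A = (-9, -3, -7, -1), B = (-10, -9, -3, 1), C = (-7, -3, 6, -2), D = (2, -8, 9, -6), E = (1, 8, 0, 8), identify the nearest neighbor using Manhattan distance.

Distances: d(A) = 33, d(B) = 34, d(C) = 27, d(D) = 30, d(E) = 20. Nearest: E = (1, 8, 0, 8) with distance 20.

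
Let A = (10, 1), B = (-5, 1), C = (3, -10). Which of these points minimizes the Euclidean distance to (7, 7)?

Distances: d(A) ≈ 6.7082, d(B) ≈ 13.4164, d(C) ≈ 17.4642. Nearest: A = (10, 1) with distance 6.7082.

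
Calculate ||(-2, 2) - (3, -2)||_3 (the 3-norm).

(Σ|x_i - y_i|^3)^(1/3) = (|-2 - 3|^3 + |2 - (-2)|^3)^(1/3)
= (5^3 + 4^3)^(1/3) = (125 + 64)^(1/3) = (189)^(1/3) ≈ 5.7388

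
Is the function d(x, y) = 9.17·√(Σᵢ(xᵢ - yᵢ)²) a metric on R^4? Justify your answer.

Yes. The L2 (Euclidean) norm induces a metric on R^4, and multiplying a metric by a positive constant 9.17 > 0 preserves all four axioms: non-negativity (9.17·||x-y|| ≥ 0), identity (9.17·||x-y|| = 0 ⟺ ||x-y|| = 0 ⟺ x = y), symmetry (||x-y|| = ||y-x||), and the triangle inequality (9.17·||x-z|| ≤ 9.17·||x-y|| + 9.17·||y-z||). So d is a metric.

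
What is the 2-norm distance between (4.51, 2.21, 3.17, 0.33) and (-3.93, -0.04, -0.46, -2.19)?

(Σ|x_i - y_i|^2)^(1/2) = (|4.51 - (-3.93)|^2 + |2.21 - (-0.04)|^2 + |3.17 - (-0.46)|^2 + |0.33 - (-2.19)|^2)^(1/2)
= (8.44^2 + 2.25^2 + 3.63^2 + 2.52^2)^(1/2) = (71.2336 + 5.0625 + 13.1769 + 6.3504)^(1/2) = (95.8234)^(1/2) ≈ 9.7889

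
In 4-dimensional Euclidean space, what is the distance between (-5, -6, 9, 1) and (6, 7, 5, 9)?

√(Σ(x_i - y_i)²) = √((-5 - 6)² + (-6 - 7)² + (9 - 5)² + (1 - 9)²)
= √((-11)² + (-13)² + 4² + (-8)²) = √(121 + 169 + 16 + 64) = √370 ≈ 19.2354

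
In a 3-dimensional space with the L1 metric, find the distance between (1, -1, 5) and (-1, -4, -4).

Σ|x_i - y_i| = |1 - (-1)| + |-1 - (-4)| + |5 - (-4)| = 2 + 3 + 9 = 14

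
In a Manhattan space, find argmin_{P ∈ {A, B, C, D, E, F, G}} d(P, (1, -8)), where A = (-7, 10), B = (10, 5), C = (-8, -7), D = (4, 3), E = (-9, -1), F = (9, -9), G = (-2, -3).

Distances: d(A) = 26, d(B) = 22, d(C) = 10, d(D) = 14, d(E) = 17, d(F) = 9, d(G) = 8. Nearest: G = (-2, -3) with distance 8.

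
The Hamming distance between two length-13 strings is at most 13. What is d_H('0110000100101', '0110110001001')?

Differing positions: 5, 6, 8, 10, 11. Hamming distance = 5. The maximum possible Hamming distance for length-13 strings is 13, so d_H/13 = 5/13 ≈ 0.3846.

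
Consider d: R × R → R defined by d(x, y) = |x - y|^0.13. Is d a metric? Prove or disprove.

Yes. With 0 < p = 0.13 ≤ 1, d(x,y) = |x-y|^0.13 is a metric on R. Non-negativity and symmetry are immediate; |x-y|^0.13 = 0 ⟺ |x-y| = 0 ⟺ x = y. For the triangle inequality, the function t ↦ t^0.13 is subadditive on [0,∞) when p ≤ 1, so |x-z|^0.13 ≤ (|x-y| + |y-z|)^0.13 ≤ |x-y|^0.13 + |y-z|^0.13.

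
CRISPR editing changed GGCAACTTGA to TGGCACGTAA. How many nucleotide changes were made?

Differing positions: 1, 3, 4, 7, 9. Hamming distance = 5.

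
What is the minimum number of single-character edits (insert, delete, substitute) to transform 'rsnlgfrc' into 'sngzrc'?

Let D[i][j] be the edit distance between the first i characters of 'rsnlgfrc' and the first j characters of 'sngzrc', with D[i][0] = i, D[0][j] = j, and D[i][j] = D[i-1][j-1] if the characters match, else 1 + min(D[i-1][j], D[i][j-1], D[i-1][j-1]). Filling the table (rows: prefixes of 'rsnlgfrc', columns: prefixes of 'sngzrc'):
     ε  s  n  g  z  r  c
  ε  0  1  2  3  4  5  6
  r  1  1  2  3  4  4  5
  s  2  1  2  3  4  5  5
  n  3  2  1  2  3  4  5
  l  4  3  2  2  3  4  5
  g  5  4  3  2  3  4  5
  f  6  5  4  3  3  4  5
  r  7  6  5  4  4  3  4
  c  8  7  6  5  5  4  3
The bottom-right entry gives D[8][6] = 3, so no sequence of fewer than 3 edits works. Backtracking through the table gives one optimal edit sequence (3 edits):
  rsnlgfrc → snlgfrc (del r @1)
  snlgfrc → sngfrc (del l @3)
  sngfrc → sngzrc (sub f→z @4)
Edit distance = 3.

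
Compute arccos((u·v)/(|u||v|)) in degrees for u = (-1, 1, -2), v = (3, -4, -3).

With u = (-1, 1, -2), v = (3, -4, -3):
u·v = (-1)·3 + 1·(-4) + (-2)·(-3) = (-3) + (-4) + 6 = -1.
|u| = √((-1)² + 1² + (-2)²) = √6, |v| = √(3² + (-4)² + (-3)²) = √34, so |u||v| = √(6·34) = √204.
cos θ = (u·v)/(|u||v|) = -1/√204 ≈ -0.070014
θ = arccos(-0.070014) ≈ 94.01°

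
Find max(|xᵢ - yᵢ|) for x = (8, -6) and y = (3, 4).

max(|x_i - y_i|) = max(|8 - 3|, |-6 - 4|) = max(5, 10) = 10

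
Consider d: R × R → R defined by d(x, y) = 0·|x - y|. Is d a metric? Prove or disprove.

No. With c = 0, d(x,y) = 0 for all x, y. This fails identity of indiscernibles: d(4, 7) = 0 but 4 ≠ 7.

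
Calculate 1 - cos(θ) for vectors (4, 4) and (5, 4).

With u = (4, 4), v = (5, 4):
u·v = 4·5 + 4·4 = 20 + 16 = 36.
|u| = √(4² + 4²) = √32, |v| = √(5² + 4²) = √41, so |u||v| = √(32·41) = √1312.
cos θ = (u·v)/(|u||v|) = 36/√1312 ≈ 0.9939
Cosine distance = 1 - cos θ ≈ 1 - 0.9939 = 0.0061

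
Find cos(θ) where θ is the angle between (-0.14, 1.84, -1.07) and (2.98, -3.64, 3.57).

With u = (-0.14, 1.84, -1.07), v = (2.98, -3.64, 3.57):
u·v = (-0.14)·2.98 + 1.84·(-3.64) + (-1.07)·3.57 = (-0.4172) + (-6.6976) + (-3.8199) = -10.9347.
|u| = √((-0.14)² + 1.84² + (-1.07)²) = √(0.0196 + 3.3856 + 1.1449) = √4.5501, |v| = √(2.98² + (-3.64)² + 3.57²) = √(8.8804 + 13.2496 + 12.7449) = √34.8749.
cos θ = (u·v)/(|u||v|) = -10.9347/(√4.5501·√34.8749) ≈ -0.868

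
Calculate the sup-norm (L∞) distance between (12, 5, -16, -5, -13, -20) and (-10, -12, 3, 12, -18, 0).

max(|x_i - y_i|) = max(|12 - (-10)|, |5 - (-12)|, |-16 - 3|, |-5 - 12|, |-13 - (-18)|, |-20 - 0|) = max(22, 17, 19, 17, 5, 20) = 22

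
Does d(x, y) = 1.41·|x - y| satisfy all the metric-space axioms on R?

Yes. Since |x - y| is a metric on R and 1.41 > 0, the positive scalar multiple 1.41·|x - y| is also a metric: scaling by a positive constant preserves non-negativity, identity (d=0 ⟺ |x-y|=0 ⟺ x=y), symmetry, and the triangle inequality.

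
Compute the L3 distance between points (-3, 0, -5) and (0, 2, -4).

(Σ|x_i - y_i|^3)^(1/3) = (|-3 - 0|^3 + |0 - 2|^3 + |-5 - (-4)|^3)^(1/3)
= (3^3 + 2^3 + 1^3)^(1/3) = (27 + 8 + 1)^(1/3) = (36)^(1/3) ≈ 3.3019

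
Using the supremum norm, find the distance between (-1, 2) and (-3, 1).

max(|x_i - y_i|) = max(|-1 - (-3)|, |2 - 1|) = max(2, 1) = 2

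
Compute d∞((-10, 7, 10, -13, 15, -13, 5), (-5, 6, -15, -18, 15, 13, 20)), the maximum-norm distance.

max(|x_i - y_i|) = max(|-10 - (-5)|, |7 - 6|, |10 - (-15)|, |-13 - (-18)|, |15 - 15|, |-13 - 13|, |5 - 20|) = max(5, 1, 25, 5, 0, 26, 15) = 26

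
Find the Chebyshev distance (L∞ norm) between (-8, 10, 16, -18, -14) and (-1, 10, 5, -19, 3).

max(|x_i - y_i|) = max(|-8 - (-1)|, |10 - 10|, |16 - 5|, |-18 - (-19)|, |-14 - 3|) = max(7, 0, 11, 1, 17) = 17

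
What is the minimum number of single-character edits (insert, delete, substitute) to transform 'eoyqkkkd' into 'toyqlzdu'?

Let D[i][j] be the edit distance between the first i characters of 'eoyqkkkd' and the first j characters of 'toyqlzdu', with D[i][0] = i, D[0][j] = j, and D[i][j] = D[i-1][j-1] if the characters match, else 1 + min(D[i-1][j], D[i][j-1], D[i-1][j-1]). Filling the table (rows: prefixes of 'eoyqkkkd', columns: prefixes of 'toyqlzdu'):
     ε  t  o  y  q  l  z  d  u
  ε  0  1  2  3  4  5  6  7  8
  e  1  1  2  3  4  5  6  7  8
  o  2  2  1  2  3  4  5  6  7
  y  3  3  2  1  2  3  4  5  6
  q  4  4  3  2  1  2  3  4  5
  k  5  5  4  3  2  2  3  4  5
  k  6  6  5  4  3  3  3  4  5
  k  7  7  6  5  4  4  4  4  5
  d  8  8  7  6  5  5  5  4  5
The bottom-right entry gives D[8][8] = 5, so no sequence of fewer than 5 edits works. Backtracking through the table gives one optimal edit sequence (5 edits):
  eoyqkkkd → toyqkkkd (sub e→t @1)
  toyqkkkd → toyqlkkd (sub k→l @5)
  toyqlkkd → toyqlzkd (sub k→z @6)
  toyqlzkd → toyqlzdd (sub k→d @7)
  toyqlzdd → toyqlzdu (sub d→u @8)
Edit distance = 5.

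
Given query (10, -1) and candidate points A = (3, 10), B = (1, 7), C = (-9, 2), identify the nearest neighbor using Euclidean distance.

Distances: d(A) ≈ 13.0384, d(B) ≈ 12.0416, d(C) ≈ 19.2354. Nearest: B = (1, 7) with distance 12.0416.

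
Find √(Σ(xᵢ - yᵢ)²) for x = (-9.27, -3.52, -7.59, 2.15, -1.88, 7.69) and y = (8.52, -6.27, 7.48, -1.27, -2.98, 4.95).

√(Σ(x_i - y_i)²) = √((-9.27 - 8.52)² + (-3.52 - (-6.27))² + (-7.59 - 7.48)² + (2.15 - (-1.27))² + (-1.88 - (-2.98))² + (7.69 - 4.95)²)
= √((-17.79)² + 2.75² + (-15.07)² + 3.42² + 1.1² + 2.74²) = √(316.4841 + 7.5625 + 227.1049 + 11.6964 + 1.21 + 7.5076) = √571.5655 ≈ 23.9074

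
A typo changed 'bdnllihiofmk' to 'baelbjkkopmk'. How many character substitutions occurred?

Differing positions: 2, 3, 5, 6, 7, 8, 10. Hamming distance = 7.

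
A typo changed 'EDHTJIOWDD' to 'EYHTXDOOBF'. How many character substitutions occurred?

Differing positions: 2, 5, 6, 8, 9, 10. Hamming distance = 6.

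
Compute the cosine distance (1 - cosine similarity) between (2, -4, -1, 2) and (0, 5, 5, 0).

With u = (2, -4, -1, 2), v = (0, 5, 5, 0):
u·v = 2·0 + (-4)·5 + (-1)·5 + 2·0 = 0 + (-20) + (-5) + 0 = -25.
|u| = √(2² + (-4)² + (-1)² + 2²) = √25, |v| = √(0² + 5² + 5² + 0²) = √50, so |u||v| = √(25·50) = √1250.
cos θ = (u·v)/(|u||v|) = -25/√1250 ≈ -0.7071
Cosine distance = 1 - cos θ ≈ 1 - (-0.7071) = 1.7071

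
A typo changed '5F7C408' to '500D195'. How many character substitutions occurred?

Differing positions: 2, 3, 4, 5, 6, 7. Hamming distance = 6.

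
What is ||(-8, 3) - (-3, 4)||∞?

max(|x_i - y_i|) = max(|-8 - (-3)|, |3 - 4|) = max(5, 1) = 5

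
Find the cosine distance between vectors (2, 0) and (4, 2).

With u = (2, 0), v = (4, 2):
u·v = 2·4 + 0·2 = 8 + 0 = 8.
|u| = √(2² + 0²) = √4, |v| = √(4² + 2²) = √20, so |u||v| = √(4·20) = √80.
cos θ = (u·v)/(|u||v|) = 8/√80 ≈ 0.8944
Cosine distance = 1 - cos θ ≈ 1 - 0.8944 = 0.1056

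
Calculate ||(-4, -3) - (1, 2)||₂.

√(Σ(x_i - y_i)²) = √((-4 - 1)² + (-3 - 2)²)
= √((-5)² + (-5)²) = √(25 + 25) = √50 ≈ 7.0711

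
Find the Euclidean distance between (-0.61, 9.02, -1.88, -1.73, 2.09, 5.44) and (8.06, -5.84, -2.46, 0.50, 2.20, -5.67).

√(Σ(x_i - y_i)²) = √((-0.61 - 8.06)² + (9.02 - (-5.84))² + (-1.88 - (-2.46))² + (-1.73 - 0.5)² + (2.09 - 2.2)² + (5.44 - (-5.67))²)
= √((-8.67)² + 14.86² + 0.58² + (-2.23)² + (-0.11)² + 11.11²) = √(75.1689 + 220.8196 + 0.3364 + 4.9729 + 0.0121 + 123.4321) = √424.742 ≈ 20.6093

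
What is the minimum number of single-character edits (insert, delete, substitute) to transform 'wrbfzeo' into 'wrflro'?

Let D[i][j] be the edit distance between the first i characters of 'wrbfzeo' and the first j characters of 'wrflro', with D[i][0] = i, D[0][j] = j, and D[i][j] = D[i-1][j-1] if the characters match, else 1 + min(D[i-1][j], D[i][j-1], D[i-1][j-1]). Filling the table (rows: prefixes of 'wrbfzeo', columns: prefixes of 'wrflro'):
     ε  w  r  f  l  r  o
  ε  0  1  2  3  4  5  6
  w  1  0  1  2  3  4  5
  r  2  1  0  1  2  3  4
  b  3  2  1  1  2  3  4
  f  4  3  2  1  2  3  4
  z  5  4  3  2  2  3  4
  e  6  5  4  3  3  3  4
  o  7  6  5  4  4  4  3
The bottom-right entry gives D[7][6] = 3, so no sequence of fewer than 3 edits works. Backtracking through the table gives one optimal edit sequence (3 edits):
  wrbfzeo → wrfzeo (del b @3)
  wrfzeo → wrfleo (sub z→l @4)
  wrfleo → wrflro (sub e→r @5)
Edit distance = 3.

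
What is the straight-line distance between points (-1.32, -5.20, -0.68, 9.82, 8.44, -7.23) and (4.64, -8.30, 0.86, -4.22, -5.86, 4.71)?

√(Σ(x_i - y_i)²) = √((-1.32 - 4.64)² + (-5.2 - (-8.3))² + (-0.68 - 0.86)² + (9.82 - (-4.22))² + (8.44 - (-5.86))² + (-7.23 - 4.71)²)
= √((-5.96)² + 3.1² + (-1.54)² + 14.04² + 14.3² + (-11.94)²) = √(35.5216 + 9.61 + 2.3716 + 197.1216 + 204.49 + 142.5636) = √591.6784 ≈ 24.3244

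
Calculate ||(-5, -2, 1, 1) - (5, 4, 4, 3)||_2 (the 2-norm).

(Σ|x_i - y_i|^2)^(1/2) = (|-5 - 5|^2 + |-2 - 4|^2 + |1 - 4|^2 + |1 - 3|^2)^(1/2)
= (10^2 + 6^2 + 3^2 + 2^2)^(1/2) = (100 + 36 + 9 + 4)^(1/2) = (149)^(1/2) ≈ 12.2066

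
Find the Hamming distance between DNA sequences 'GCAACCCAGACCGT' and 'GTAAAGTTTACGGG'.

Differing positions: 2, 5, 6, 7, 8, 9, 12, 14. Hamming distance = 8.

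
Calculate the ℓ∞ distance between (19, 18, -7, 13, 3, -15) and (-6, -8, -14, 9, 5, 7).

max(|x_i - y_i|) = max(|19 - (-6)|, |18 - (-8)|, |-7 - (-14)|, |13 - 9|, |3 - 5|, |-15 - 7|) = max(25, 26, 7, 4, 2, 22) = 26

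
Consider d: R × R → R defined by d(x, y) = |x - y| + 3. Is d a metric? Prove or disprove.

No. d fails identity of indiscernibles (specifically d(x,x) = 0): d(6, 6) = |6 - 6| + 3 = 0 + 3 = 3 ≠ 0.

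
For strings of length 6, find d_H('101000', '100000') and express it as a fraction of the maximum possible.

Differing positions: 3. Hamming distance = 1. The maximum possible Hamming distance for length-6 strings is 6, so d_H/6 = 1/6 ≈ 0.1667.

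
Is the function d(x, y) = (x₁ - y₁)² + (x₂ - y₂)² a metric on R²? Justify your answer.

No. The squared Euclidean distance fails the triangle inequality. Counterexample: x = (0, 0), y = (1, 5), z = (2, 10). d(x,z) = 2² + 10² = 104, but d(x,y) + d(y,z) = (1² + 5²) + (1² + 5²) = 26 + 26 = 52. Since 104 > 52, the triangle inequality is violated. (Note: √d, the ordinary Euclidean distance, IS a metric.)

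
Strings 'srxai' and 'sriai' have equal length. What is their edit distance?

Let D[i][j] be the edit distance between the first i characters of 'srxai' and the first j characters of 'sriai', with D[i][0] = i, D[0][j] = j, and D[i][j] = D[i-1][j-1] if the characters match, else 1 + min(D[i-1][j], D[i][j-1], D[i-1][j-1]). Filling the table (rows: prefixes of 'srxai', columns: prefixes of 'sriai'):
     ε  s  r  i  a  i
  ε  0  1  2  3  4  5
  s  1  0  1  2  3  4
  r  2  1  0  1  2  3
  x  3  2  1  1  2  3
  a  4  3  2  2  1  2
  i  5  4  3  2  2  1
The bottom-right entry gives D[5][5] = 1, so no sequence of fewer than 1 edit works. Backtracking through the table gives one optimal edit sequence (1 edit):
  srxai → sriai (sub x→i @3)
Edit distance = 1.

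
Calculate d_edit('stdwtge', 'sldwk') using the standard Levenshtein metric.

Let D[i][j] be the edit distance between the first i characters of 'stdwtge' and the first j characters of 'sldwk', with D[i][0] = i, D[0][j] = j, and D[i][j] = D[i-1][j-1] if the characters match, else 1 + min(D[i-1][j], D[i][j-1], D[i-1][j-1]). Filling the table (rows: prefixes of 'stdwtge', columns: prefixes of 'sldwk'):
     ε  s  l  d  w  k
  ε  0  1  2  3  4  5
  s  1  0  1  2  3  4
  t  2  1  1  2  3  4
  d  3  2  2  1  2  3
  w  4  3  3  2  1  2
  t  5  4  4  3  2  2
  g  6  5  5  4  3  3
  e  7  6  6  5  4  4
The bottom-right entry gives D[7][5] = 4, so no sequence of fewer than 4 edits works. Backtracking through the table gives one optimal edit sequence (4 edits):
  stdwtge → sldwtge (sub t→l @2)
  sldwtge → sldwge (del t @5)
  sldwge → sldwe (del g @5)
  sldwe → sldwk (sub e→k @5)
Edit distance = 4.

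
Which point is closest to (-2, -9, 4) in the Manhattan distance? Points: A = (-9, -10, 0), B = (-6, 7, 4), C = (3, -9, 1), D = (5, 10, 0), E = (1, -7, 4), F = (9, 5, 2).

Distances: d(A) = 12, d(B) = 20, d(C) = 8, d(D) = 30, d(E) = 5, d(F) = 27. Nearest: E = (1, -7, 4) with distance 5.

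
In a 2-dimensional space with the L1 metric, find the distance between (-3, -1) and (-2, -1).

Σ|x_i - y_i| = |-3 - (-2)| + |-1 - (-1)| = 1 + 0 = 1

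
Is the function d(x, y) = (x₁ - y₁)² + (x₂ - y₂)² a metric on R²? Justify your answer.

No. The squared Euclidean distance fails the triangle inequality. Counterexample: x = (0, 0), y = (1, 1), z = (2, 2). d(x,z) = 2² + 2² = 8, but d(x,y) + d(y,z) = (1² + 1²) + (1² + 1²) = 2 + 2 = 4. Since 8 > 4, the triangle inequality is violated. (Note: √d, the ordinary Euclidean distance, IS a metric.)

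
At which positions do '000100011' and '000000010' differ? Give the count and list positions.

Differing positions: 4, 9. Hamming distance = 2.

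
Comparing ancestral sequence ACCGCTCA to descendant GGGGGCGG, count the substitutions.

Differing positions: 1, 2, 3, 5, 6, 7, 8. Hamming distance = 7.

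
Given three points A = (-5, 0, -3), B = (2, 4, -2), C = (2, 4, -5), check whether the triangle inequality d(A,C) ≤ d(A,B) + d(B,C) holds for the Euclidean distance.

d(A,B) = √(7² + 4² + 1²) = √66 ≈ 8.124, d(B,C) = √(0² + 0² + 3²) = √9 = 3, d(A,C) = √(7² + 4² + 2²) = √69 ≈ 8.3066.
d(A,C) ≈ 8.3066 ≤ 8.124 + 3 = 11.124. Triangle inequality is satisfied.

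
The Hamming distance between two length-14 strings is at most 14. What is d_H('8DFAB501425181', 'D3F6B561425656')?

Differing positions: 1, 2, 4, 7, 12, 13, 14. Hamming distance = 7. The maximum possible Hamming distance for length-14 strings is 14, so d_H/14 = 7/14 = 0.5.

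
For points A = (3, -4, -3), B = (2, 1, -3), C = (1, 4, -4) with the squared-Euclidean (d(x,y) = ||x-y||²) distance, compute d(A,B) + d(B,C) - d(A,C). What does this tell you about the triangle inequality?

d(A,B) = 1² + 5² + 0² = 26, d(B,C) = 1² + 3² + 1² = 11, d(A,C) = 2² + 8² + 1² = 69.
d(A,B) + d(B,C) - d(A,C) = 26 + 11 - 69 = 37 - 69 = -32. This is < 0, so the triangle inequality FAILS for these points (squared-Euclidean is not a metric).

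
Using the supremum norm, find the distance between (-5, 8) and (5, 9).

max(|x_i - y_i|) = max(|-5 - 5|, |8 - 9|) = max(10, 1) = 10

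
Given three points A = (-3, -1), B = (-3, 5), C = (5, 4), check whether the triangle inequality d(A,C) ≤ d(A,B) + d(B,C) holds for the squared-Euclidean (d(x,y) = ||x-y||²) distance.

d(A,B) = 0² + 6² = 36, d(B,C) = 8² + 1² = 65, d(A,C) = 8² + 5² = 89.
d(A,C) = 89 ≤ 36 + 65 = 101. Triangle inequality is satisfied.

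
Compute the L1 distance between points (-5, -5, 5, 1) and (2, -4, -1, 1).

Σ|x_i - y_i| = |-5 - 2| + |-5 - (-4)| + |5 - (-1)| + |1 - 1| = 7 + 1 + 6 + 0 = 14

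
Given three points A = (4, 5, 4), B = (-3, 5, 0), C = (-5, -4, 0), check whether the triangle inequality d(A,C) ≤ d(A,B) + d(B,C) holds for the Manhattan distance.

d(A,B) = 7 + 0 + 4 = 11, d(B,C) = 2 + 9 + 0 = 11, d(A,C) = 9 + 9 + 4 = 22.
d(A,C) = 22 ≤ 11 + 11 = 22. Triangle inequality is satisfied.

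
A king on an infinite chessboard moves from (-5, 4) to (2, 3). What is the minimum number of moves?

max(|x_i - y_i|) = max(|-5 - 2|, |4 - 3|) = max(7, 1) = 7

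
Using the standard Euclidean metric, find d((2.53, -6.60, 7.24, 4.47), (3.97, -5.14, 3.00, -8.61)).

√(Σ(x_i - y_i)²) = √((2.53 - 3.97)² + (-6.6 - (-5.14))² + (7.24 - 3)² + (4.47 - (-8.61))²)
= √((-1.44)² + (-1.46)² + 4.24² + 13.08²) = √(2.0736 + 2.1316 + 17.9776 + 171.0864) = √193.2692 ≈ 13.9021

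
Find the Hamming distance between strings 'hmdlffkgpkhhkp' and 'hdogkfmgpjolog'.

Differing positions: 2, 3, 4, 5, 7, 10, 11, 12, 13, 14. Hamming distance = 10.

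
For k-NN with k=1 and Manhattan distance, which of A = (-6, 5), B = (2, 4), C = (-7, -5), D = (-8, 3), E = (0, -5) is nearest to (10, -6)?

Distances: d(A) = 27, d(B) = 18, d(C) = 18, d(D) = 27, d(E) = 11. Nearest: E = (0, -5) with distance 11.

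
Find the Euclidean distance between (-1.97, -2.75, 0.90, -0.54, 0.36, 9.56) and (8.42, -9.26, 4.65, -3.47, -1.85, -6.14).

√(Σ(x_i - y_i)²) = √((-1.97 - 8.42)² + (-2.75 - (-9.26))² + (0.9 - 4.65)² + (-0.54 - (-3.47))² + (0.36 - (-1.85))² + (9.56 - (-6.14))²)
= √((-10.39)² + 6.51² + (-3.75)² + 2.93² + 2.21² + 15.7²) = √(107.9521 + 42.3801 + 14.0625 + 8.5849 + 4.8841 + 246.49) = √424.3537 ≈ 20.5998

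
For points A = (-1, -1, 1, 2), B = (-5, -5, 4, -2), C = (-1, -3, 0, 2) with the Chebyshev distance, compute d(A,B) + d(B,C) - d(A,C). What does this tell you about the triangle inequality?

d(A,B) = max(4, 4, 3, 4) = 4, d(B,C) = max(4, 2, 4, 4) = 4, d(A,C) = max(0, 2, 1, 0) = 2.
d(A,B) + d(B,C) - d(A,C) = 4 + 4 - 2 = 8 - 2 = 6. This is ≥ 0, so the triangle inequality holds for these points.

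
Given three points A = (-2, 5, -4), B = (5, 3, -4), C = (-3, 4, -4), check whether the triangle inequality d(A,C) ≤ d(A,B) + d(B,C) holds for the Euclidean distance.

d(A,B) = √(7² + 2² + 0²) = √53 ≈ 7.2801, d(B,C) = √(8² + 1² + 0²) = √65 ≈ 8.0623, d(A,C) = √(1² + 1² + 0²) = √2 ≈ 1.4142.
d(A,C) ≈ 1.4142 ≤ 7.2801 + 8.0623 = 15.3424. Triangle inequality is satisfied.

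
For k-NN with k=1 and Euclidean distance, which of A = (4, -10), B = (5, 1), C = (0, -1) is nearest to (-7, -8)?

Distances: d(A) ≈ 11.1803, d(B) = 15, d(C) ≈ 9.8995. Nearest: C = (0, -1) with distance 9.8995.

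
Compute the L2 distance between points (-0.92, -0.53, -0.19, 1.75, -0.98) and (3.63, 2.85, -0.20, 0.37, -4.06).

(Σ|x_i - y_i|^2)^(1/2) = (|-0.92 - 3.63|^2 + |-0.53 - 2.85|^2 + |-0.19 - (-0.2)|^2 + |1.75 - 0.37|^2 + |-0.98 - (-4.06)|^2)^(1/2)
= (4.55^2 + 3.38^2 + 0.01^2 + 1.38^2 + 3.08^2)^(1/2) = (20.7025 + 11.4244 + 0.0001 + 1.9044 + 9.4864)^(1/2) = (43.5178)^(1/2) ≈ 6.5968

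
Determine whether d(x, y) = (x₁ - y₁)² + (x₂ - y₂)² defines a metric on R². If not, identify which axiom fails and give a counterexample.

No. The squared Euclidean distance fails the triangle inequality. Counterexample: x = (0, 0), y = (5, 3), z = (10, 6). d(x,z) = 10² + 6² = 136, but d(x,y) + d(y,z) = (5² + 3²) + (5² + 3²) = 34 + 34 = 68. Since 136 > 68, the triangle inequality is violated. (Note: √d, the ordinary Euclidean distance, IS a metric.)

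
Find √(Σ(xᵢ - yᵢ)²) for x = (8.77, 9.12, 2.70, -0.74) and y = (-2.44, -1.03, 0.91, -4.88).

√(Σ(x_i - y_i)²) = √((8.77 - (-2.44))² + (9.12 - (-1.03))² + (2.7 - 0.91)² + (-0.74 - (-4.88))²)
= √(11.21² + 10.15² + 1.79² + 4.14²) = √(125.6641 + 103.0225 + 3.2041 + 17.1396) = √249.0303 ≈ 15.7807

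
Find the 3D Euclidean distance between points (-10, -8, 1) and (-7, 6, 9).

√(Σ(x_i - y_i)²) = √((-10 - (-7))² + (-8 - 6)² + (1 - 9)²)
= √((-3)² + (-14)² + (-8)²) = √(9 + 196 + 64) = √269 ≈ 16.4012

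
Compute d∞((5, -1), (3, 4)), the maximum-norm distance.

max(|x_i - y_i|) = max(|5 - 3|, |-1 - 4|) = max(2, 5) = 5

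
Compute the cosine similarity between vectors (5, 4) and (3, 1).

With u = (5, 4), v = (3, 1):
u·v = 5·3 + 4·1 = 15 + 4 = 19.
|u| = √(5² + 4²) = √41, |v| = √(3² + 1²) = √10, so |u||v| = √(41·10) = √410.
cos θ = (u·v)/(|u||v|) = 19/√410 ≈ 0.9383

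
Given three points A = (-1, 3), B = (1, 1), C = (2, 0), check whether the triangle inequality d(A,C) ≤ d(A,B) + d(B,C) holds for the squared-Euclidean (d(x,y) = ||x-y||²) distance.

d(A,B) = 2² + 2² = 8, d(B,C) = 1² + 1² = 2, d(A,C) = 3² + 3² = 18.
d(A,C) = 18 > 8 + 2 = 10. Triangle inequality is VIOLATED. (Squared-Euclidean is not a metric — this is a counterexample.)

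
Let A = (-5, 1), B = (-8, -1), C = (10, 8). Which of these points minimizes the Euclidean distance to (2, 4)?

Distances: d(A) ≈ 7.6158, d(B) ≈ 11.1803, d(C) ≈ 8.9443. Nearest: A = (-5, 1) with distance 7.6158.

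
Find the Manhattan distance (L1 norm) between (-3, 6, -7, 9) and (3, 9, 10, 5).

Σ|x_i - y_i| = |-3 - 3| + |6 - 9| + |-7 - 10| + |9 - 5| = 6 + 3 + 17 + 4 = 30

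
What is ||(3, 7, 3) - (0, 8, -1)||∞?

max(|x_i - y_i|) = max(|3 - 0|, |7 - 8|, |3 - (-1)|) = max(3, 1, 4) = 4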